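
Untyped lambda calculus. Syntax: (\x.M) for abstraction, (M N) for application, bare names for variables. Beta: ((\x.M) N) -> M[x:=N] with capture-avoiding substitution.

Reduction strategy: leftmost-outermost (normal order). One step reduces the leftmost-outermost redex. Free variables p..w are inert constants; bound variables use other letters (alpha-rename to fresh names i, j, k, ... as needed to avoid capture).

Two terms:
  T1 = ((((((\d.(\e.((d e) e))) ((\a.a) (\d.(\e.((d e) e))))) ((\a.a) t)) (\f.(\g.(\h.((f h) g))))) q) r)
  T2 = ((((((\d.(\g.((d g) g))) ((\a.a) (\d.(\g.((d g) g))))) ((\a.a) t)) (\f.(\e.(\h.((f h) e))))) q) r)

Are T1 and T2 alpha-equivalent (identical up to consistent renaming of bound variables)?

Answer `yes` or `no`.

Term 1: ((((((\d.(\e.((d e) e))) ((\a.a) (\d.(\e.((d e) e))))) ((\a.a) t)) (\f.(\g.(\h.((f h) g))))) q) r)
Term 2: ((((((\d.(\g.((d g) g))) ((\a.a) (\d.(\g.((d g) g))))) ((\a.a) t)) (\f.(\e.(\h.((f h) e))))) q) r)
Alpha-equivalence: compare structure up to binder renaming.
Result: True

Answer: yes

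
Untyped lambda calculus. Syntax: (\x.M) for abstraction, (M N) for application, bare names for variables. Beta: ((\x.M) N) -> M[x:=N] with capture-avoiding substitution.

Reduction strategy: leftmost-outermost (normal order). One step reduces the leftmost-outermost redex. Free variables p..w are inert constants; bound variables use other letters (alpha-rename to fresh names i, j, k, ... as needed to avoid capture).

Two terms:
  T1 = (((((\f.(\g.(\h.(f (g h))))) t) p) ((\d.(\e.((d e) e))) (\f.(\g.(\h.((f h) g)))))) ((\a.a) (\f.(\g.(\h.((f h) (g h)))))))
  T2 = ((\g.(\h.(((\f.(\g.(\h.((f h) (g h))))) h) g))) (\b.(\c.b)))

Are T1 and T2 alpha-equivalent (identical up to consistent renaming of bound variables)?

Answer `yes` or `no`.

Term 1: (((((\f.(\g.(\h.(f (g h))))) t) p) ((\d.(\e.((d e) e))) (\f.(\g.(\h.((f h) g)))))) ((\a.a) (\f.(\g.(\h.((f h) (g h)))))))
Term 2: ((\g.(\h.(((\f.(\g.(\h.((f h) (g h))))) h) g))) (\b.(\c.b)))
Alpha-equivalence: compare structure up to binder renaming.
Result: False

Answer: no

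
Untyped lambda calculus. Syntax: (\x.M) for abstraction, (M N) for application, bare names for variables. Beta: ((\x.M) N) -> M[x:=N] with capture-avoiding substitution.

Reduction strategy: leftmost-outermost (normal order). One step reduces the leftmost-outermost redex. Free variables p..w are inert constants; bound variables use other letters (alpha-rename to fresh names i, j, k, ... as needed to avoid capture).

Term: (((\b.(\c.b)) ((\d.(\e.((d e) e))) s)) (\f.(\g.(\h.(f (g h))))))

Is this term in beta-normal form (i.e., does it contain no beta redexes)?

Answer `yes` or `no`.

Answer: no

Derivation:
Term: (((\b.(\c.b)) ((\d.(\e.((d e) e))) s)) (\f.(\g.(\h.(f (g h))))))
Found 2 beta redex(es).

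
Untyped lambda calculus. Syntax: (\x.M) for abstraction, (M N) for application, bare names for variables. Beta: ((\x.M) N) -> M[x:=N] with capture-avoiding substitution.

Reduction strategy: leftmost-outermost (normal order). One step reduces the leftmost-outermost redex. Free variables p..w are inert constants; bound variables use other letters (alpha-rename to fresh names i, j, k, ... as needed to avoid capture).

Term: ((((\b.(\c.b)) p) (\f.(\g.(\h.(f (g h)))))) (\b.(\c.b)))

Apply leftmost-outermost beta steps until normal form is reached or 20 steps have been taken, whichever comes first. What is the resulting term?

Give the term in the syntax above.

Step 0: ((((\b.(\c.b)) p) (\f.(\g.(\h.(f (g h)))))) (\b.(\c.b)))
Step 1: (((\c.p) (\f.(\g.(\h.(f (g h)))))) (\b.(\c.b)))
Step 2: (p (\b.(\c.b)))

Answer: (p (\b.(\c.b)))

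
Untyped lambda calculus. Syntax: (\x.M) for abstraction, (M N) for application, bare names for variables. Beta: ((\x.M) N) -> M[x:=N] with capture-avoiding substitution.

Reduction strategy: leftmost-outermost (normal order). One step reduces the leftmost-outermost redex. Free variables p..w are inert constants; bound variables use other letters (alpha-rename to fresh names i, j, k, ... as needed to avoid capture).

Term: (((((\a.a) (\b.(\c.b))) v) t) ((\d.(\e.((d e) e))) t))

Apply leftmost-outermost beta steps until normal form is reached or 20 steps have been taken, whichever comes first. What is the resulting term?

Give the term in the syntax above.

Step 0: (((((\a.a) (\b.(\c.b))) v) t) ((\d.(\e.((d e) e))) t))
Step 1: ((((\b.(\c.b)) v) t) ((\d.(\e.((d e) e))) t))
Step 2: (((\c.v) t) ((\d.(\e.((d e) e))) t))
Step 3: (v ((\d.(\e.((d e) e))) t))
Step 4: (v (\e.((t e) e)))

Answer: (v (\e.((t e) e)))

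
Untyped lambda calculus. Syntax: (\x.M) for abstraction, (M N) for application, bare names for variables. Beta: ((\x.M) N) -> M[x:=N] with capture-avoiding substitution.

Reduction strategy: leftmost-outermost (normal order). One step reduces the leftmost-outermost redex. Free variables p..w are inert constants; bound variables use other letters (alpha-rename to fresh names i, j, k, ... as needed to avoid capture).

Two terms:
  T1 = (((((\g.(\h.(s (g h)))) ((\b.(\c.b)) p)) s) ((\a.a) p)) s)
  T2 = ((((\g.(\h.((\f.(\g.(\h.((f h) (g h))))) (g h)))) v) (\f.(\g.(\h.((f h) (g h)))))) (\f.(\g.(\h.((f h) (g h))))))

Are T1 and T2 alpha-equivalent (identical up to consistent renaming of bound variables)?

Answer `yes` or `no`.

Answer: no

Derivation:
Term 1: (((((\g.(\h.(s (g h)))) ((\b.(\c.b)) p)) s) ((\a.a) p)) s)
Term 2: ((((\g.(\h.((\f.(\g.(\h.((f h) (g h))))) (g h)))) v) (\f.(\g.(\h.((f h) (g h)))))) (\f.(\g.(\h.((f h) (g h))))))
Alpha-equivalence: compare structure up to binder renaming.
Result: False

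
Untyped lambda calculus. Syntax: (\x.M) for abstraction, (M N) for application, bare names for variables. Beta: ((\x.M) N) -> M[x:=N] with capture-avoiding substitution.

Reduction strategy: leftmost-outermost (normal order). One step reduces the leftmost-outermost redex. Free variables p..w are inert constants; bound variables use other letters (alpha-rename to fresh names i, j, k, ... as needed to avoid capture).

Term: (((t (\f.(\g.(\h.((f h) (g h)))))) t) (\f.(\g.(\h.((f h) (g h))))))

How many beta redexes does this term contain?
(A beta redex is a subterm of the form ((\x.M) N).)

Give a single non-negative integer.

Term: (((t (\f.(\g.(\h.((f h) (g h)))))) t) (\f.(\g.(\h.((f h) (g h))))))
  (no redexes)
Total redexes: 0

Answer: 0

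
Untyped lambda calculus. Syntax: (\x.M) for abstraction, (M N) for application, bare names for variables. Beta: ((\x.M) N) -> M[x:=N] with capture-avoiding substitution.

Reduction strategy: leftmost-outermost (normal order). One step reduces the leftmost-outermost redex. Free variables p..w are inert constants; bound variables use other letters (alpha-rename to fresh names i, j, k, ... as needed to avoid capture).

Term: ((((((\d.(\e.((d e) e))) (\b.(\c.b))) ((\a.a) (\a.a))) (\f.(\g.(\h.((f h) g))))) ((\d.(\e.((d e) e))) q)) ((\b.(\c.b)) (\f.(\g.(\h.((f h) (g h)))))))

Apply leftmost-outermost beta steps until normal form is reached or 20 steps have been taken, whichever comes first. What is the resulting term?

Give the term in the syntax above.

Step 0: ((((((\d.(\e.((d e) e))) (\b.(\c.b))) ((\a.a) (\a.a))) (\f.(\g.(\h.((f h) g))))) ((\d.(\e.((d e) e))) q)) ((\b.(\c.b)) (\f.(\g.(\h.((f h) (g h)))))))
Step 1: (((((\e.(((\b.(\c.b)) e) e)) ((\a.a) (\a.a))) (\f.(\g.(\h.((f h) g))))) ((\d.(\e.((d e) e))) q)) ((\b.(\c.b)) (\f.(\g.(\h.((f h) (g h)))))))
Step 2: ((((((\b.(\c.b)) ((\a.a) (\a.a))) ((\a.a) (\a.a))) (\f.(\g.(\h.((f h) g))))) ((\d.(\e.((d e) e))) q)) ((\b.(\c.b)) (\f.(\g.(\h.((f h) (g h)))))))
Step 3: (((((\c.((\a.a) (\a.a))) ((\a.a) (\a.a))) (\f.(\g.(\h.((f h) g))))) ((\d.(\e.((d e) e))) q)) ((\b.(\c.b)) (\f.(\g.(\h.((f h) (g h)))))))
Step 4: (((((\a.a) (\a.a)) (\f.(\g.(\h.((f h) g))))) ((\d.(\e.((d e) e))) q)) ((\b.(\c.b)) (\f.(\g.(\h.((f h) (g h)))))))
Step 5: ((((\a.a) (\f.(\g.(\h.((f h) g))))) ((\d.(\e.((d e) e))) q)) ((\b.(\c.b)) (\f.(\g.(\h.((f h) (g h)))))))
Step 6: (((\f.(\g.(\h.((f h) g)))) ((\d.(\e.((d e) e))) q)) ((\b.(\c.b)) (\f.(\g.(\h.((f h) (g h)))))))
Step 7: ((\g.(\h.((((\d.(\e.((d e) e))) q) h) g))) ((\b.(\c.b)) (\f.(\g.(\h.((f h) (g h)))))))
Step 8: (\h.((((\d.(\e.((d e) e))) q) h) ((\b.(\c.b)) (\f.(\g.(\h.((f h) (g h))))))))
Step 9: (\h.(((\e.((q e) e)) h) ((\b.(\c.b)) (\f.(\g.(\h.((f h) (g h))))))))
Step 10: (\h.(((q h) h) ((\b.(\c.b)) (\f.(\g.(\h.((f h) (g h))))))))
Step 11: (\h.(((q h) h) (\c.(\f.(\g.(\h.((f h) (g h))))))))

Answer: (\h.(((q h) h) (\c.(\f.(\g.(\h.((f h) (g h))))))))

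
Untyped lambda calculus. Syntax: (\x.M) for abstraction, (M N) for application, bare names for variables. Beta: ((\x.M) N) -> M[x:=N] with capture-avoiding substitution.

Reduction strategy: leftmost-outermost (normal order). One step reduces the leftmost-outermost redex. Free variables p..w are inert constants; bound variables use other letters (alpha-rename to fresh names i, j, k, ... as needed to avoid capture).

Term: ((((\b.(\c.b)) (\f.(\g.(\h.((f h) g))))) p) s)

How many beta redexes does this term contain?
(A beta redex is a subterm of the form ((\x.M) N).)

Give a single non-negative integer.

Answer: 1

Derivation:
Term: ((((\b.(\c.b)) (\f.(\g.(\h.((f h) g))))) p) s)
  Redex: ((\b.(\c.b)) (\f.(\g.(\h.((f h) g)))))
Total redexes: 1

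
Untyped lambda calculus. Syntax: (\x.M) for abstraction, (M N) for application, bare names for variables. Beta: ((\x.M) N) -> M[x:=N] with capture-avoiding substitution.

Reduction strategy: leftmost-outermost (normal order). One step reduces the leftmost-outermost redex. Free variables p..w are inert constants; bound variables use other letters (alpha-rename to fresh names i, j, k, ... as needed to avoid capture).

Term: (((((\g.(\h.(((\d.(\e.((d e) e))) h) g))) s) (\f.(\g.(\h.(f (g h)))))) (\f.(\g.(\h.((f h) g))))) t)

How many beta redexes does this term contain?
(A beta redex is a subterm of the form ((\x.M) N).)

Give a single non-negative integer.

Answer: 2

Derivation:
Term: (((((\g.(\h.(((\d.(\e.((d e) e))) h) g))) s) (\f.(\g.(\h.(f (g h)))))) (\f.(\g.(\h.((f h) g))))) t)
  Redex: ((\g.(\h.(((\d.(\e.((d e) e))) h) g))) s)
  Redex: ((\d.(\e.((d e) e))) h)
Total redexes: 2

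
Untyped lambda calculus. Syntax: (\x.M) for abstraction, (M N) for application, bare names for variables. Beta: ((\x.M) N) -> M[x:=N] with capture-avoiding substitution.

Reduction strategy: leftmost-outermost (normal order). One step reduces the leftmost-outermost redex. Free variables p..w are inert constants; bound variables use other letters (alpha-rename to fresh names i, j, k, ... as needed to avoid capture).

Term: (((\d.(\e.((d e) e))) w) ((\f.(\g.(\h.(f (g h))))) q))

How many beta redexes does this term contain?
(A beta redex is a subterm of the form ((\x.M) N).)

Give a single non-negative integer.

Answer: 2

Derivation:
Term: (((\d.(\e.((d e) e))) w) ((\f.(\g.(\h.(f (g h))))) q))
  Redex: ((\d.(\e.((d e) e))) w)
  Redex: ((\f.(\g.(\h.(f (g h))))) q)
Total redexes: 2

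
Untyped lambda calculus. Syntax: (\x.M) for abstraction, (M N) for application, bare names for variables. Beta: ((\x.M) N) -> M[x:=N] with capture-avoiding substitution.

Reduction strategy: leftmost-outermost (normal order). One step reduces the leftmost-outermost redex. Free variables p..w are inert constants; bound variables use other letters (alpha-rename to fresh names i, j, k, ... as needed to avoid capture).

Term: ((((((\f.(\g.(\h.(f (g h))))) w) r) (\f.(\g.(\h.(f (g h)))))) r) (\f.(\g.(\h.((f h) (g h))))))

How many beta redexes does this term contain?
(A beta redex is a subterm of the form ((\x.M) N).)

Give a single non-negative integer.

Answer: 1

Derivation:
Term: ((((((\f.(\g.(\h.(f (g h))))) w) r) (\f.(\g.(\h.(f (g h)))))) r) (\f.(\g.(\h.((f h) (g h))))))
  Redex: ((\f.(\g.(\h.(f (g h))))) w)
Total redexes: 1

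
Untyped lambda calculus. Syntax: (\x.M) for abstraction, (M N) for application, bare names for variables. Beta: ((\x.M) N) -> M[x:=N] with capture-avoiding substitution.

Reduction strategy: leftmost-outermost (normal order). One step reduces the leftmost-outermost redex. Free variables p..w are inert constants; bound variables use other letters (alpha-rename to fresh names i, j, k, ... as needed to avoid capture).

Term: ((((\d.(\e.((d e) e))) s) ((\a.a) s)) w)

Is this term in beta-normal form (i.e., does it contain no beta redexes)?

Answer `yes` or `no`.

Answer: no

Derivation:
Term: ((((\d.(\e.((d e) e))) s) ((\a.a) s)) w)
Found 2 beta redex(es).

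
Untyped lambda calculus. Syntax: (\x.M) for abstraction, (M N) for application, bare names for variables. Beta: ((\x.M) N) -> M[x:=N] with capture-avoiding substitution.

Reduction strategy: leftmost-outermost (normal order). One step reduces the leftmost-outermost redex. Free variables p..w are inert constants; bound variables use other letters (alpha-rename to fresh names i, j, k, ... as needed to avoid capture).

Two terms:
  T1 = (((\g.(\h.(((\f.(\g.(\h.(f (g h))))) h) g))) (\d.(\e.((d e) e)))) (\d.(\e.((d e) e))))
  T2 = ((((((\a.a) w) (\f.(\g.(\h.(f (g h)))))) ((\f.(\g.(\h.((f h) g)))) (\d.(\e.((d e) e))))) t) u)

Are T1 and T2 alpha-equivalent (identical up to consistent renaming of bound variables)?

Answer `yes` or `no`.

Answer: no

Derivation:
Term 1: (((\g.(\h.(((\f.(\g.(\h.(f (g h))))) h) g))) (\d.(\e.((d e) e)))) (\d.(\e.((d e) e))))
Term 2: ((((((\a.a) w) (\f.(\g.(\h.(f (g h)))))) ((\f.(\g.(\h.((f h) g)))) (\d.(\e.((d e) e))))) t) u)
Alpha-equivalence: compare structure up to binder renaming.
Result: False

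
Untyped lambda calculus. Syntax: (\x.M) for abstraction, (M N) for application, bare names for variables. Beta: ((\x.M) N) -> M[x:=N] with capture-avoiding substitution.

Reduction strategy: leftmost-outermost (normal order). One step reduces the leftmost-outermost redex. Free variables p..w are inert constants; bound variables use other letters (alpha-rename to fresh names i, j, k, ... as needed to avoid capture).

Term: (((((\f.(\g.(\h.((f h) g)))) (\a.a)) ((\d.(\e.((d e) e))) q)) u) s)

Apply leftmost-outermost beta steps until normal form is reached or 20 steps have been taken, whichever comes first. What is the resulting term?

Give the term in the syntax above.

Step 0: (((((\f.(\g.(\h.((f h) g)))) (\a.a)) ((\d.(\e.((d e) e))) q)) u) s)
Step 1: ((((\g.(\h.(((\a.a) h) g))) ((\d.(\e.((d e) e))) q)) u) s)
Step 2: (((\h.(((\a.a) h) ((\d.(\e.((d e) e))) q))) u) s)
Step 3: ((((\a.a) u) ((\d.(\e.((d e) e))) q)) s)
Step 4: ((u ((\d.(\e.((d e) e))) q)) s)
Step 5: ((u (\e.((q e) e))) s)

Answer: ((u (\e.((q e) e))) s)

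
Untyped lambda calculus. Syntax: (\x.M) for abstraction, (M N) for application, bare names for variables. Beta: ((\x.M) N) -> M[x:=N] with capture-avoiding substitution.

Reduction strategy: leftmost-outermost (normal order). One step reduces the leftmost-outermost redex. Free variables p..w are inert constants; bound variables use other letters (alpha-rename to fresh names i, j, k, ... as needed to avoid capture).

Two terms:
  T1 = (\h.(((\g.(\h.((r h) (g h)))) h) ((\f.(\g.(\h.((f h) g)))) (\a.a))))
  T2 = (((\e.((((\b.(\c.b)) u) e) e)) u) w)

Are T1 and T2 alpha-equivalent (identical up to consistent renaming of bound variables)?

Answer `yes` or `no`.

Term 1: (\h.(((\g.(\h.((r h) (g h)))) h) ((\f.(\g.(\h.((f h) g)))) (\a.a))))
Term 2: (((\e.((((\b.(\c.b)) u) e) e)) u) w)
Alpha-equivalence: compare structure up to binder renaming.
Result: False

Answer: no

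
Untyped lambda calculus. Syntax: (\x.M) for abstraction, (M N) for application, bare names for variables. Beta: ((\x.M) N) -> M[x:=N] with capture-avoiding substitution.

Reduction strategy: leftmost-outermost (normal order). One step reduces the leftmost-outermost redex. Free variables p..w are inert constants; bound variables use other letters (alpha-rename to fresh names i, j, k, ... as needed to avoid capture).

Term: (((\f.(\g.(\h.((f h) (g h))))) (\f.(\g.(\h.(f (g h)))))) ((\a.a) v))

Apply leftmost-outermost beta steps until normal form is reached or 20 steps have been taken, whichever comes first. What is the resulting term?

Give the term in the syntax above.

Step 0: (((\f.(\g.(\h.((f h) (g h))))) (\f.(\g.(\h.(f (g h)))))) ((\a.a) v))
Step 1: ((\g.(\h.(((\f.(\g.(\h.(f (g h))))) h) (g h)))) ((\a.a) v))
Step 2: (\h.(((\f.(\g.(\h.(f (g h))))) h) (((\a.a) v) h)))
Step 3: (\h.((\g.(\i.(h (g i)))) (((\a.a) v) h)))
Step 4: (\h.(\i.(h ((((\a.a) v) h) i))))
Step 5: (\h.(\i.(h ((v h) i))))

Answer: (\h.(\i.(h ((v h) i))))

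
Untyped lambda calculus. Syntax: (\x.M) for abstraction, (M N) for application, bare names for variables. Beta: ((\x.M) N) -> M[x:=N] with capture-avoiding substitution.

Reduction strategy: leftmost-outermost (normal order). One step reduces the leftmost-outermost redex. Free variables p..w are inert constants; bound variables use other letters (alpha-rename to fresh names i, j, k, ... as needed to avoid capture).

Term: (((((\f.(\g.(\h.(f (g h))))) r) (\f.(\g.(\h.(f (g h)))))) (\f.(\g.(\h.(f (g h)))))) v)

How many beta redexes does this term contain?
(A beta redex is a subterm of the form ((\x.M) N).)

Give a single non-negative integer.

Answer: 1

Derivation:
Term: (((((\f.(\g.(\h.(f (g h))))) r) (\f.(\g.(\h.(f (g h)))))) (\f.(\g.(\h.(f (g h)))))) v)
  Redex: ((\f.(\g.(\h.(f (g h))))) r)
Total redexes: 1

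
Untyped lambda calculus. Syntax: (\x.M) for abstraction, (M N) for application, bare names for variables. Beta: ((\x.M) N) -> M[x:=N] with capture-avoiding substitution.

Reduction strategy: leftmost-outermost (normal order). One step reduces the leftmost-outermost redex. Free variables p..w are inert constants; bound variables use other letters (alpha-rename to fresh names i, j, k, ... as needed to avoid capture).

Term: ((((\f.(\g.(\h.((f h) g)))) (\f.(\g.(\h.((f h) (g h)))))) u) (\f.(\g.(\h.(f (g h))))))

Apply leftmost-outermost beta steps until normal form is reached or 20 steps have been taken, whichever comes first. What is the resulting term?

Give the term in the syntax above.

Answer: (\h.(\i.(h ((u h) i))))

Derivation:
Step 0: ((((\f.(\g.(\h.((f h) g)))) (\f.(\g.(\h.((f h) (g h)))))) u) (\f.(\g.(\h.(f (g h))))))
Step 1: (((\g.(\h.(((\f.(\g.(\h.((f h) (g h))))) h) g))) u) (\f.(\g.(\h.(f (g h))))))
Step 2: ((\h.(((\f.(\g.(\h.((f h) (g h))))) h) u)) (\f.(\g.(\h.(f (g h))))))
Step 3: (((\f.(\g.(\h.((f h) (g h))))) (\f.(\g.(\h.(f (g h)))))) u)
Step 4: ((\g.(\h.(((\f.(\g.(\h.(f (g h))))) h) (g h)))) u)
Step 5: (\h.(((\f.(\g.(\h.(f (g h))))) h) (u h)))
Step 6: (\h.((\g.(\i.(h (g i)))) (u h)))
Step 7: (\h.(\i.(h ((u h) i))))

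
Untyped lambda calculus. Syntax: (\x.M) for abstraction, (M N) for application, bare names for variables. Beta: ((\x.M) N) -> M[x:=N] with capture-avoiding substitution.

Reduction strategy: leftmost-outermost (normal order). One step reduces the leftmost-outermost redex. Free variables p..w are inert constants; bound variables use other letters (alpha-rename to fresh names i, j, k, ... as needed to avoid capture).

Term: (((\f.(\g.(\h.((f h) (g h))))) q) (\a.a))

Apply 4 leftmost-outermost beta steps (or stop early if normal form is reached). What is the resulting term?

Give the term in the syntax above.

Answer: (\h.((q h) h))

Derivation:
Step 0: (((\f.(\g.(\h.((f h) (g h))))) q) (\a.a))
Step 1: ((\g.(\h.((q h) (g h)))) (\a.a))
Step 2: (\h.((q h) ((\a.a) h)))
Step 3: (\h.((q h) h))
Step 4: (normal form reached)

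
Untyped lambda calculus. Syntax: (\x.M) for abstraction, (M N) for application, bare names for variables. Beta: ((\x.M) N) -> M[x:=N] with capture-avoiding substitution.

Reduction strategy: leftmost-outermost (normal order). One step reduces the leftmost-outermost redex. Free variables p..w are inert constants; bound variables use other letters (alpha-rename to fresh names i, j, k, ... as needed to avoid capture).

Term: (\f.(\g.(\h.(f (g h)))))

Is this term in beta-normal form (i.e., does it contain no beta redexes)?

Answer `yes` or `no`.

Answer: yes

Derivation:
Term: (\f.(\g.(\h.(f (g h)))))
No beta redexes found.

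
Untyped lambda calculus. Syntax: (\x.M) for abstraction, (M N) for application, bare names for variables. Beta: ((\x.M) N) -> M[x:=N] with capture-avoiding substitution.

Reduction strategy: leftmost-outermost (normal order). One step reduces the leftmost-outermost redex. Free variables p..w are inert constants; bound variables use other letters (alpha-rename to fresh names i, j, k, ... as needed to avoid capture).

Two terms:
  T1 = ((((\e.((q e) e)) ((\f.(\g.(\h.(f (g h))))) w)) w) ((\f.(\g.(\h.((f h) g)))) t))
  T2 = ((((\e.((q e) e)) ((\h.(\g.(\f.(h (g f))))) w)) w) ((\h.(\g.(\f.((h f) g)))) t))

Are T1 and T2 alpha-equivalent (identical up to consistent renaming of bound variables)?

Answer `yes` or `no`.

Term 1: ((((\e.((q e) e)) ((\f.(\g.(\h.(f (g h))))) w)) w) ((\f.(\g.(\h.((f h) g)))) t))
Term 2: ((((\e.((q e) e)) ((\h.(\g.(\f.(h (g f))))) w)) w) ((\h.(\g.(\f.((h f) g)))) t))
Alpha-equivalence: compare structure up to binder renaming.
Result: True

Answer: yes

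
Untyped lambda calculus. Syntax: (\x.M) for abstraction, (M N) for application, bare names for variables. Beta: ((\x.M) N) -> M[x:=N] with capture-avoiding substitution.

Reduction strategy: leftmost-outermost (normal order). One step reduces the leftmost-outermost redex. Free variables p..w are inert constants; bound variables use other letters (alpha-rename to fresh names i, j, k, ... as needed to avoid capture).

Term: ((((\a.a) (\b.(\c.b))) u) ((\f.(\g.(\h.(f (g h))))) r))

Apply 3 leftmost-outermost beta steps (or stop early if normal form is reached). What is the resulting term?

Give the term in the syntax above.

Step 0: ((((\a.a) (\b.(\c.b))) u) ((\f.(\g.(\h.(f (g h))))) r))
Step 1: (((\b.(\c.b)) u) ((\f.(\g.(\h.(f (g h))))) r))
Step 2: ((\c.u) ((\f.(\g.(\h.(f (g h))))) r))
Step 3: u

Answer: u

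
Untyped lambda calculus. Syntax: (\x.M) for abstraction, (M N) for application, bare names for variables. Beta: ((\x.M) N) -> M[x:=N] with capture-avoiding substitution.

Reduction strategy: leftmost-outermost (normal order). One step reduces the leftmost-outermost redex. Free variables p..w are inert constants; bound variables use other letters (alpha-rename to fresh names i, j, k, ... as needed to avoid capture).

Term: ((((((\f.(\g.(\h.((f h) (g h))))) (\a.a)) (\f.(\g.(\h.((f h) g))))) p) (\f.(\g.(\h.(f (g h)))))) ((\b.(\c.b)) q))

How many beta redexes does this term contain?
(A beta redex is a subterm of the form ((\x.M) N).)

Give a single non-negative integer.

Term: ((((((\f.(\g.(\h.((f h) (g h))))) (\a.a)) (\f.(\g.(\h.((f h) g))))) p) (\f.(\g.(\h.(f (g h)))))) ((\b.(\c.b)) q))
  Redex: ((\f.(\g.(\h.((f h) (g h))))) (\a.a))
  Redex: ((\b.(\c.b)) q)
Total redexes: 2

Answer: 2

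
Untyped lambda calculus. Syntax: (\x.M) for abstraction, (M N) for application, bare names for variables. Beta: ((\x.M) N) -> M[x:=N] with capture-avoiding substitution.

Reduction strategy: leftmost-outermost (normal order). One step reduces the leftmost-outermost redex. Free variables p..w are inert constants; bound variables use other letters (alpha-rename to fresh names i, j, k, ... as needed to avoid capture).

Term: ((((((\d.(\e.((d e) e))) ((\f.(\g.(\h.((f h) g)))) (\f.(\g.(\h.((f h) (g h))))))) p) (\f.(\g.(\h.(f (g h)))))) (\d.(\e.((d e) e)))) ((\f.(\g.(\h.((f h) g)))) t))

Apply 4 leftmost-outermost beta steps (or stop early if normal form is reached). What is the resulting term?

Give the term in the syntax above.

Answer: (((((\h.(((\f.(\g.(\h.((f h) (g h))))) h) p)) p) (\f.(\g.(\h.(f (g h)))))) (\d.(\e.((d e) e)))) ((\f.(\g.(\h.((f h) g)))) t))

Derivation:
Step 0: ((((((\d.(\e.((d e) e))) ((\f.(\g.(\h.((f h) g)))) (\f.(\g.(\h.((f h) (g h))))))) p) (\f.(\g.(\h.(f (g h)))))) (\d.(\e.((d e) e)))) ((\f.(\g.(\h.((f h) g)))) t))
Step 1: (((((\e.((((\f.(\g.(\h.((f h) g)))) (\f.(\g.(\h.((f h) (g h)))))) e) e)) p) (\f.(\g.(\h.(f (g h)))))) (\d.(\e.((d e) e)))) ((\f.(\g.(\h.((f h) g)))) t))
Step 2: (((((((\f.(\g.(\h.((f h) g)))) (\f.(\g.(\h.((f h) (g h)))))) p) p) (\f.(\g.(\h.(f (g h)))))) (\d.(\e.((d e) e)))) ((\f.(\g.(\h.((f h) g)))) t))
Step 3: ((((((\g.(\h.(((\f.(\g.(\h.((f h) (g h))))) h) g))) p) p) (\f.(\g.(\h.(f (g h)))))) (\d.(\e.((d e) e)))) ((\f.(\g.(\h.((f h) g)))) t))
Step 4: (((((\h.(((\f.(\g.(\h.((f h) (g h))))) h) p)) p) (\f.(\g.(\h.(f (g h)))))) (\d.(\e.((d e) e)))) ((\f.(\g.(\h.((f h) g)))) t))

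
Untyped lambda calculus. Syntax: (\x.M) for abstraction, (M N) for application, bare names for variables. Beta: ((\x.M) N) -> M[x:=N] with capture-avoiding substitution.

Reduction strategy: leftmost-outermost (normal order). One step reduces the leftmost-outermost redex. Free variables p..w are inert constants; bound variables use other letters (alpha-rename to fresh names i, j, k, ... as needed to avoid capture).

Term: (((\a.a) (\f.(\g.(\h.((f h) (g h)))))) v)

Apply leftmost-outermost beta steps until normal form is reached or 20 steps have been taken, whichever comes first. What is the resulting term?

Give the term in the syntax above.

Answer: (\g.(\h.((v h) (g h))))

Derivation:
Step 0: (((\a.a) (\f.(\g.(\h.((f h) (g h)))))) v)
Step 1: ((\f.(\g.(\h.((f h) (g h))))) v)
Step 2: (\g.(\h.((v h) (g h))))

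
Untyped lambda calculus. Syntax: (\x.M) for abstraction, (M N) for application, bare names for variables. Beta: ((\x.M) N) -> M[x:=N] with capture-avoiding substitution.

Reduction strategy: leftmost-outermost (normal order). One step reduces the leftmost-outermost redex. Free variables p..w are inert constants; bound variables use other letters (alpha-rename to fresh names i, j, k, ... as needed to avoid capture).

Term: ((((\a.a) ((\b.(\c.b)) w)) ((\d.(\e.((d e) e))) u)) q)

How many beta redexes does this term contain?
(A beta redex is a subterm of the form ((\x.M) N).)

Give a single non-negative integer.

Term: ((((\a.a) ((\b.(\c.b)) w)) ((\d.(\e.((d e) e))) u)) q)
  Redex: ((\a.a) ((\b.(\c.b)) w))
  Redex: ((\b.(\c.b)) w)
  Redex: ((\d.(\e.((d e) e))) u)
Total redexes: 3

Answer: 3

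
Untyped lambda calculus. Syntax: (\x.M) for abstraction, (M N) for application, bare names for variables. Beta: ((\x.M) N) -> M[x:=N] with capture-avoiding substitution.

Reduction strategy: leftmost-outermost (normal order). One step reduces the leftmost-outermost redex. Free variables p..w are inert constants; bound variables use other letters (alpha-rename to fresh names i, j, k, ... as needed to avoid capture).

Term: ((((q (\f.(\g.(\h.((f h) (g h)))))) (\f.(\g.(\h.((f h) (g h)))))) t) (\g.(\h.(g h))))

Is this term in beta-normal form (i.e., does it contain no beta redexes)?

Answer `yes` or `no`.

Answer: yes

Derivation:
Term: ((((q (\f.(\g.(\h.((f h) (g h)))))) (\f.(\g.(\h.((f h) (g h)))))) t) (\g.(\h.(g h))))
No beta redexes found.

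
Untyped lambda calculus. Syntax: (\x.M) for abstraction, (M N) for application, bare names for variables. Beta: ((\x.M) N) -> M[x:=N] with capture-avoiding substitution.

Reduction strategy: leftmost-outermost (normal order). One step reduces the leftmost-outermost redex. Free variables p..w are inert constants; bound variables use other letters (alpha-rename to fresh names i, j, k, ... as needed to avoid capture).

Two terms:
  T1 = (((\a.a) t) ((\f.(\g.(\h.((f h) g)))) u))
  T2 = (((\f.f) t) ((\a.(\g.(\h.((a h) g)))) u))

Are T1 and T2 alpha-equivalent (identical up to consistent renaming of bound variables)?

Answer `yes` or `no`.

Answer: yes

Derivation:
Term 1: (((\a.a) t) ((\f.(\g.(\h.((f h) g)))) u))
Term 2: (((\f.f) t) ((\a.(\g.(\h.((a h) g)))) u))
Alpha-equivalence: compare structure up to binder renaming.
Result: True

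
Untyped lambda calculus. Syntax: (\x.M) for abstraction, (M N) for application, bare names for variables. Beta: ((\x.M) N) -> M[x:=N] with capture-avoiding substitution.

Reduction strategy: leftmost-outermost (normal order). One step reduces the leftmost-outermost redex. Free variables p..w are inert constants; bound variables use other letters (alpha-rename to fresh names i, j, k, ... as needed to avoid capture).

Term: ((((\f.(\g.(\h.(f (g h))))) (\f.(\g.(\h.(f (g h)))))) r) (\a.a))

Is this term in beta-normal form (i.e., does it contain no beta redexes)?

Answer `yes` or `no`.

Term: ((((\f.(\g.(\h.(f (g h))))) (\f.(\g.(\h.(f (g h)))))) r) (\a.a))
Found 1 beta redex(es).

Answer: no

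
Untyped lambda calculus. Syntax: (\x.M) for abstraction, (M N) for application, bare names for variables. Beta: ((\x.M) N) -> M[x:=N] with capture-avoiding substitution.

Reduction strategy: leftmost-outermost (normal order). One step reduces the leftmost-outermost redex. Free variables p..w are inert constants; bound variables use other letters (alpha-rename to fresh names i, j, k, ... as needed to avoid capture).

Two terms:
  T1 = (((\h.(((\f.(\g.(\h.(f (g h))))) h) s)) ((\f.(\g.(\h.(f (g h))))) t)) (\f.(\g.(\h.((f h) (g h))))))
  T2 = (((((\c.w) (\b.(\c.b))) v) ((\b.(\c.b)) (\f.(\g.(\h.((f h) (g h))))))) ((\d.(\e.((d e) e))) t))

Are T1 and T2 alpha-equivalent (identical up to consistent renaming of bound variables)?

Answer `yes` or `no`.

Term 1: (((\h.(((\f.(\g.(\h.(f (g h))))) h) s)) ((\f.(\g.(\h.(f (g h))))) t)) (\f.(\g.(\h.((f h) (g h))))))
Term 2: (((((\c.w) (\b.(\c.b))) v) ((\b.(\c.b)) (\f.(\g.(\h.((f h) (g h))))))) ((\d.(\e.((d e) e))) t))
Alpha-equivalence: compare structure up to binder renaming.
Result: False

Answer: no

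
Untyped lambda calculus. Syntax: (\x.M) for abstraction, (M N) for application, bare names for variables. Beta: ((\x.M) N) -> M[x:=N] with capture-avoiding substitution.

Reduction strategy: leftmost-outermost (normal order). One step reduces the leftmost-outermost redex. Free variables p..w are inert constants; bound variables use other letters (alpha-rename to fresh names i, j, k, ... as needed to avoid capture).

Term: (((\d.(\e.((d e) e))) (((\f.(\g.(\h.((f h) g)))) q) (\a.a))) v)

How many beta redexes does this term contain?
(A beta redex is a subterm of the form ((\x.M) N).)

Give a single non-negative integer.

Term: (((\d.(\e.((d e) e))) (((\f.(\g.(\h.((f h) g)))) q) (\a.a))) v)
  Redex: ((\d.(\e.((d e) e))) (((\f.(\g.(\h.((f h) g)))) q) (\a.a)))
  Redex: ((\f.(\g.(\h.((f h) g)))) q)
Total redexes: 2

Answer: 2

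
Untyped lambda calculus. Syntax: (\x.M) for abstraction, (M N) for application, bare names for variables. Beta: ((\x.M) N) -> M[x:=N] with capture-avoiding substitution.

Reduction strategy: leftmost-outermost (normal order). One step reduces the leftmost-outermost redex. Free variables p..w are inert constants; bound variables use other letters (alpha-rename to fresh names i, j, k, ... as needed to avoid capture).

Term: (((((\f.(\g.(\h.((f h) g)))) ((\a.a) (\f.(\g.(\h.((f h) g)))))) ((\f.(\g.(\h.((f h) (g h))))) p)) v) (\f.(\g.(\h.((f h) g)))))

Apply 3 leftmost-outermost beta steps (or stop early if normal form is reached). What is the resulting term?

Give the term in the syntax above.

Answer: (((((\a.a) (\f.(\g.(\h.((f h) g))))) v) ((\f.(\g.(\h.((f h) (g h))))) p)) (\f.(\g.(\h.((f h) g)))))

Derivation:
Step 0: (((((\f.(\g.(\h.((f h) g)))) ((\a.a) (\f.(\g.(\h.((f h) g)))))) ((\f.(\g.(\h.((f h) (g h))))) p)) v) (\f.(\g.(\h.((f h) g)))))
Step 1: ((((\g.(\h.((((\a.a) (\f.(\g.(\h.((f h) g))))) h) g))) ((\f.(\g.(\h.((f h) (g h))))) p)) v) (\f.(\g.(\h.((f h) g)))))
Step 2: (((\h.((((\a.a) (\f.(\g.(\h.((f h) g))))) h) ((\f.(\g.(\h.((f h) (g h))))) p))) v) (\f.(\g.(\h.((f h) g)))))
Step 3: (((((\a.a) (\f.(\g.(\h.((f h) g))))) v) ((\f.(\g.(\h.((f h) (g h))))) p)) (\f.(\g.(\h.((f h) g)))))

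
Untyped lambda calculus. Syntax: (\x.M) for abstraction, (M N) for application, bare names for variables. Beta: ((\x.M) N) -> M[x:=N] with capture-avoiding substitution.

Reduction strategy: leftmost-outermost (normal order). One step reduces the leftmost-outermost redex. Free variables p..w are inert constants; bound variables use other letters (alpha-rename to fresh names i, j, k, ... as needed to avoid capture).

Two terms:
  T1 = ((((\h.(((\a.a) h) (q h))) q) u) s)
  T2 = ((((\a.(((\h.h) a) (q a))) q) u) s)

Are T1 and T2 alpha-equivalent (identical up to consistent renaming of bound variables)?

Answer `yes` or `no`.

Answer: yes

Derivation:
Term 1: ((((\h.(((\a.a) h) (q h))) q) u) s)
Term 2: ((((\a.(((\h.h) a) (q a))) q) u) s)
Alpha-equivalence: compare structure up to binder renaming.
Result: True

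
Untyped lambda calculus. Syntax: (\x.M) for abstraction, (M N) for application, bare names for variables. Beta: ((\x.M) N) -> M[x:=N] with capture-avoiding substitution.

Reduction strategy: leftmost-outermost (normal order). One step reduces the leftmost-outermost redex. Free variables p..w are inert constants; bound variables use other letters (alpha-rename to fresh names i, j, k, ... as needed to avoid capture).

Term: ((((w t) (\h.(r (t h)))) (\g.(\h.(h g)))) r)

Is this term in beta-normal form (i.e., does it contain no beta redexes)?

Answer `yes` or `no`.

Answer: yes

Derivation:
Term: ((((w t) (\h.(r (t h)))) (\g.(\h.(h g)))) r)
No beta redexes found.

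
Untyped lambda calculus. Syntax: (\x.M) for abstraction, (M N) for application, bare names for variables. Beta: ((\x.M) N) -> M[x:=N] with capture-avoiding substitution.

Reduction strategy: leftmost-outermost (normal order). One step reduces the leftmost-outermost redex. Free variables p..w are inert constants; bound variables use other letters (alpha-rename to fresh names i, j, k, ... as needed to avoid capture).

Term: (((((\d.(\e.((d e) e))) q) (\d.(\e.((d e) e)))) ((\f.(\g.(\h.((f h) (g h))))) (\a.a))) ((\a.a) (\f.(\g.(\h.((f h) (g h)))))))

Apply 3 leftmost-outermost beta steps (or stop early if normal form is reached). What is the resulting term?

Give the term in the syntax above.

Answer: ((((q (\d.(\e.((d e) e)))) (\d.(\e.((d e) e)))) (\g.(\h.(((\a.a) h) (g h))))) ((\a.a) (\f.(\g.(\h.((f h) (g h)))))))

Derivation:
Step 0: (((((\d.(\e.((d e) e))) q) (\d.(\e.((d e) e)))) ((\f.(\g.(\h.((f h) (g h))))) (\a.a))) ((\a.a) (\f.(\g.(\h.((f h) (g h)))))))
Step 1: ((((\e.((q e) e)) (\d.(\e.((d e) e)))) ((\f.(\g.(\h.((f h) (g h))))) (\a.a))) ((\a.a) (\f.(\g.(\h.((f h) (g h)))))))
Step 2: ((((q (\d.(\e.((d e) e)))) (\d.(\e.((d e) e)))) ((\f.(\g.(\h.((f h) (g h))))) (\a.a))) ((\a.a) (\f.(\g.(\h.((f h) (g h)))))))
Step 3: ((((q (\d.(\e.((d e) e)))) (\d.(\e.((d e) e)))) (\g.(\h.(((\a.a) h) (g h))))) ((\a.a) (\f.(\g.(\h.((f h) (g h)))))))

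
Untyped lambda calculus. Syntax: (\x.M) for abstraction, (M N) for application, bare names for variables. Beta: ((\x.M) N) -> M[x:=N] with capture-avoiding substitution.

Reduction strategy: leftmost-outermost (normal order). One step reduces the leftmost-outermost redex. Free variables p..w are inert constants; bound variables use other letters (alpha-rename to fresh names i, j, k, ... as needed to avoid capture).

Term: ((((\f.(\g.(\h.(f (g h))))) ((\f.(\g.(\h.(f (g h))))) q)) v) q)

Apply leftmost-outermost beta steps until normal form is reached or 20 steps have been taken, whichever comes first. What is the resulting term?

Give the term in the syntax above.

Answer: (\h.(q ((v q) h)))

Derivation:
Step 0: ((((\f.(\g.(\h.(f (g h))))) ((\f.(\g.(\h.(f (g h))))) q)) v) q)
Step 1: (((\g.(\h.(((\f.(\g.(\h.(f (g h))))) q) (g h)))) v) q)
Step 2: ((\h.(((\f.(\g.(\h.(f (g h))))) q) (v h))) q)
Step 3: (((\f.(\g.(\h.(f (g h))))) q) (v q))
Step 4: ((\g.(\h.(q (g h)))) (v q))
Step 5: (\h.(q ((v q) h)))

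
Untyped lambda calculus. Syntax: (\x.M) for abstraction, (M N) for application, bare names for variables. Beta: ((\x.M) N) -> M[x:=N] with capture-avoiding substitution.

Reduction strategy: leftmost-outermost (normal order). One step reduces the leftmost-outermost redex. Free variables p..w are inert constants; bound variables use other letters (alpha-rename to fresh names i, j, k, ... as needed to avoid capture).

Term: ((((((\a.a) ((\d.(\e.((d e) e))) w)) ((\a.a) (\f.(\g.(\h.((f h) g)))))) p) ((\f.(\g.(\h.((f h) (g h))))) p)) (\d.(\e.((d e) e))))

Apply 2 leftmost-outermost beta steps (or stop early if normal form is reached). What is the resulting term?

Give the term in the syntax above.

Answer: (((((\e.((w e) e)) ((\a.a) (\f.(\g.(\h.((f h) g)))))) p) ((\f.(\g.(\h.((f h) (g h))))) p)) (\d.(\e.((d e) e))))

Derivation:
Step 0: ((((((\a.a) ((\d.(\e.((d e) e))) w)) ((\a.a) (\f.(\g.(\h.((f h) g)))))) p) ((\f.(\g.(\h.((f h) (g h))))) p)) (\d.(\e.((d e) e))))
Step 1: ((((((\d.(\e.((d e) e))) w) ((\a.a) (\f.(\g.(\h.((f h) g)))))) p) ((\f.(\g.(\h.((f h) (g h))))) p)) (\d.(\e.((d e) e))))
Step 2: (((((\e.((w e) e)) ((\a.a) (\f.(\g.(\h.((f h) g)))))) p) ((\f.(\g.(\h.((f h) (g h))))) p)) (\d.(\e.((d e) e))))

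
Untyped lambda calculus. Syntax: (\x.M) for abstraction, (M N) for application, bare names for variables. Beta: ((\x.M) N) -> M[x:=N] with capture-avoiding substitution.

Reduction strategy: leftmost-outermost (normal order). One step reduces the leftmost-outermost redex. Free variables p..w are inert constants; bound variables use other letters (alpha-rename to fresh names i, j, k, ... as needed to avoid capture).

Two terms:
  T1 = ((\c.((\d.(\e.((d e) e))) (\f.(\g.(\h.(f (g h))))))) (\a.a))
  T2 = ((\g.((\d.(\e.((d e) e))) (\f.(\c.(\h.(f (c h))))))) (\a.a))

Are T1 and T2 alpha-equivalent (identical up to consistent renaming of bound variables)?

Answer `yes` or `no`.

Term 1: ((\c.((\d.(\e.((d e) e))) (\f.(\g.(\h.(f (g h))))))) (\a.a))
Term 2: ((\g.((\d.(\e.((d e) e))) (\f.(\c.(\h.(f (c h))))))) (\a.a))
Alpha-equivalence: compare structure up to binder renaming.
Result: True

Answer: yes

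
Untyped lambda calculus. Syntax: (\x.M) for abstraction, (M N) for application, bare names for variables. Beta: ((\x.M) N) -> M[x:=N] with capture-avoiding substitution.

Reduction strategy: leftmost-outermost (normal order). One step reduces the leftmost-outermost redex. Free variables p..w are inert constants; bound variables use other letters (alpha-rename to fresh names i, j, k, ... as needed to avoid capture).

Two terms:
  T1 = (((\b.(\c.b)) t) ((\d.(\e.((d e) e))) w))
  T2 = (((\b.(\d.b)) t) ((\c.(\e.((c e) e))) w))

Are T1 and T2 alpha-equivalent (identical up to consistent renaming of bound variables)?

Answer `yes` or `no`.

Term 1: (((\b.(\c.b)) t) ((\d.(\e.((d e) e))) w))
Term 2: (((\b.(\d.b)) t) ((\c.(\e.((c e) e))) w))
Alpha-equivalence: compare structure up to binder renaming.
Result: True

Answer: yes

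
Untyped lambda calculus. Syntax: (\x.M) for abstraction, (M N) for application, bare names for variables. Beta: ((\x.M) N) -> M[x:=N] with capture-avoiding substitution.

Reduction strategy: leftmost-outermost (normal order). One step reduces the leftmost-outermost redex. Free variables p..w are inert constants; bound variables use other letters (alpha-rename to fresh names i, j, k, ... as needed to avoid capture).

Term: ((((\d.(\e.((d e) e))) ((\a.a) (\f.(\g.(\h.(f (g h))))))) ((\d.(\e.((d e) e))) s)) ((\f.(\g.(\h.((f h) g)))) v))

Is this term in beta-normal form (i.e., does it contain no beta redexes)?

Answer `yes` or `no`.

Term: ((((\d.(\e.((d e) e))) ((\a.a) (\f.(\g.(\h.(f (g h))))))) ((\d.(\e.((d e) e))) s)) ((\f.(\g.(\h.((f h) g)))) v))
Found 4 beta redex(es).

Answer: no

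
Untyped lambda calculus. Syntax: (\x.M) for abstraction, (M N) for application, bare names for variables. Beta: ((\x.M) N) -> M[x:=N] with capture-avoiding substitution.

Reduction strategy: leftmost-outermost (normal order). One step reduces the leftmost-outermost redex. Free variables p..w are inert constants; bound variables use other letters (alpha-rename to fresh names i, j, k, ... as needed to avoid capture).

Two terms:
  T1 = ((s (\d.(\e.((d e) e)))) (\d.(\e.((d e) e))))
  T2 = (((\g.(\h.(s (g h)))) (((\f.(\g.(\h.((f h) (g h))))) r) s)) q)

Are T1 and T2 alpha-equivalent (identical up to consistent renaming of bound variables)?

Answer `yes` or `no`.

Term 1: ((s (\d.(\e.((d e) e)))) (\d.(\e.((d e) e))))
Term 2: (((\g.(\h.(s (g h)))) (((\f.(\g.(\h.((f h) (g h))))) r) s)) q)
Alpha-equivalence: compare structure up to binder renaming.
Result: False

Answer: no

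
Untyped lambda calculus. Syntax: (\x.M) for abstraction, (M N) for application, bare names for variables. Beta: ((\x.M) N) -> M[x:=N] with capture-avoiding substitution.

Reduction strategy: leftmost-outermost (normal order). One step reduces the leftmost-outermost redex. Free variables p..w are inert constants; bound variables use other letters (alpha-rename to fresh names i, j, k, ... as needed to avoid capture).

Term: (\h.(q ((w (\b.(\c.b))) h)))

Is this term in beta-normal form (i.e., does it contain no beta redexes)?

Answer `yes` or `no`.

Answer: yes

Derivation:
Term: (\h.(q ((w (\b.(\c.b))) h)))
No beta redexes found.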